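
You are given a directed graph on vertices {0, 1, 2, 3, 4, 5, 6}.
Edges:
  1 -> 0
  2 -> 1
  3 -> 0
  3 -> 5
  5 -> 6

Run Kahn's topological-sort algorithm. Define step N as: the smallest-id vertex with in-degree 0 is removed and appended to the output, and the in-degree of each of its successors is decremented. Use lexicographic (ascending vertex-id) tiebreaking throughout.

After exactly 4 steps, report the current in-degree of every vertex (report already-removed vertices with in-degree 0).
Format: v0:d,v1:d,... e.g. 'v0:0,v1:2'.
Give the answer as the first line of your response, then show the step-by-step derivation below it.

v0:0,v1:0,v2:0,v3:0,v4:0,v5:0,v6:1

step 1: output 2; order=[2]; indeg=(2,0,0,0,0,1,1)
step 2: output 1; order=[2,1]; indeg=(1,0,0,0,0,1,1)
step 3: output 3; order=[2,1,3]; indeg=(0,0,0,0,0,0,1)
step 4: output 0; order=[2,1,3,0]; indeg=(0,0,0,0,0,0,1)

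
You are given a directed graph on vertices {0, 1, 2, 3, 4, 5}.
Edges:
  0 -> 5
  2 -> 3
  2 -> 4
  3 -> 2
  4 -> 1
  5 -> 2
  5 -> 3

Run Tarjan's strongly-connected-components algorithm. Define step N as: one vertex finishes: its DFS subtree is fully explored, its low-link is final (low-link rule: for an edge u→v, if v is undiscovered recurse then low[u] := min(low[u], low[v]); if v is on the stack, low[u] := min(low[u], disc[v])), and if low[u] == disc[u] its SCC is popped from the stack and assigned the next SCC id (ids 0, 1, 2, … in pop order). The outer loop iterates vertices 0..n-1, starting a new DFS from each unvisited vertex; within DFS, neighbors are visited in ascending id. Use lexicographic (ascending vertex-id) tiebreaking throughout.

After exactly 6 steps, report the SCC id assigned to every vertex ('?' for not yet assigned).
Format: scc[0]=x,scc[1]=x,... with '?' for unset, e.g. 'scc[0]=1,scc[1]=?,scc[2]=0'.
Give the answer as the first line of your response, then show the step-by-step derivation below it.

scc[0]=4,scc[1]=0,scc[2]=2,scc[3]=2,scc[4]=1,scc[5]=3

step 1: low=(low[0]=0,low[1]=?,low[2]=2,low[3]=2,low[4]=?,low[5]=1); scc=(scc[0]=?,scc[1]=?,scc[2]=?,scc[3]=?,scc[4]=?,scc[5]=?)
step 2: low=(low[0]=0,low[1]=5,low[2]=2,low[3]=2,low[4]=4,low[5]=1); scc=(scc[0]=?,scc[1]=0,scc[2]=?,scc[3]=?,scc[4]=?,scc[5]=?)
step 3: low=(low[0]=0,low[1]=5,low[2]=2,low[3]=2,low[4]=4,low[5]=1); scc=(scc[0]=?,scc[1]=0,scc[2]=?,scc[3]=?,scc[4]=1,scc[5]=?)
step 4: low=(low[0]=0,low[1]=5,low[2]=2,low[3]=2,low[4]=4,low[5]=1); scc=(scc[0]=?,scc[1]=0,scc[2]=2,scc[3]=2,scc[4]=1,scc[5]=?)
step 5: low=(low[0]=0,low[1]=5,low[2]=2,low[3]=2,low[4]=4,low[5]=1); scc=(scc[0]=?,scc[1]=0,scc[2]=2,scc[3]=2,scc[4]=1,scc[5]=3)
step 6: low=(low[0]=0,low[1]=5,low[2]=2,low[3]=2,low[4]=4,low[5]=1); scc=(scc[0]=4,scc[1]=0,scc[2]=2,scc[3]=2,scc[4]=1,scc[5]=3)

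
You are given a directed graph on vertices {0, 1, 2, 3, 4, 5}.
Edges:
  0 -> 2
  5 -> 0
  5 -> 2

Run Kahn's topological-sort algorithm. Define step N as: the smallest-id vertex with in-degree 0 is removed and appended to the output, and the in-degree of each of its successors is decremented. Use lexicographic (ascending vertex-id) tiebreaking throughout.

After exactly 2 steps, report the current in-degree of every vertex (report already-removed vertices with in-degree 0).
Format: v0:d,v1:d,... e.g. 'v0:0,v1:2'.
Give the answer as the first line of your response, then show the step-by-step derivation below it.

v0:1,v1:0,v2:2,v3:0,v4:0,v5:0

step 1: output 1; order=[1]; indeg=(1,0,2,0,0,0)
step 2: output 3; order=[1,3]; indeg=(1,0,2,0,0,0)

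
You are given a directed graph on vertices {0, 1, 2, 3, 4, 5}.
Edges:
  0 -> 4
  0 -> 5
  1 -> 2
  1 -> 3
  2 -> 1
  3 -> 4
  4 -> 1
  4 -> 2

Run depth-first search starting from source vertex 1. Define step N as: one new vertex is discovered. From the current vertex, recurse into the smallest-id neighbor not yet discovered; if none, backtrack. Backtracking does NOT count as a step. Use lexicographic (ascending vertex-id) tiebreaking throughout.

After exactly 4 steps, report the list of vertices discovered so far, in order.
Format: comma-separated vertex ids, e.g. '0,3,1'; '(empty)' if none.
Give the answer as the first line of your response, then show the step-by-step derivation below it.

1,2,3,4

step 1: discover 1; path=1; order=1
step 2: discover 2; path=1>2; order=1,2
step 3: discover 3; path=1>3; order=1,2,3
step 4: discover 4; path=1>3>4; order=1,2,3,4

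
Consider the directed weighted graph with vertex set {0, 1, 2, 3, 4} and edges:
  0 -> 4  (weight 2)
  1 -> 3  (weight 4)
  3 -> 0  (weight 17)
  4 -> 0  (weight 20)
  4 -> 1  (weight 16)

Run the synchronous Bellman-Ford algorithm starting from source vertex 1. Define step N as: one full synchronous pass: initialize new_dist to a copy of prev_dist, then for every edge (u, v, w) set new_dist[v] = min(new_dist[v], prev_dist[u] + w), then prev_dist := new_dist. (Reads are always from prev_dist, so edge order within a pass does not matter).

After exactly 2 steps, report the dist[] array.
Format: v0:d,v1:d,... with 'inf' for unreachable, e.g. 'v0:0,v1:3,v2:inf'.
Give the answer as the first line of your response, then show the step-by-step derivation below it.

v0:21,v1:0,v2:inf,v3:4,v4:inf

step 1: dist = v0:inf,v1:0,v2:inf,v3:4,v4:inf
step 2: dist = v0:21,v1:0,v2:inf,v3:4,v4:inf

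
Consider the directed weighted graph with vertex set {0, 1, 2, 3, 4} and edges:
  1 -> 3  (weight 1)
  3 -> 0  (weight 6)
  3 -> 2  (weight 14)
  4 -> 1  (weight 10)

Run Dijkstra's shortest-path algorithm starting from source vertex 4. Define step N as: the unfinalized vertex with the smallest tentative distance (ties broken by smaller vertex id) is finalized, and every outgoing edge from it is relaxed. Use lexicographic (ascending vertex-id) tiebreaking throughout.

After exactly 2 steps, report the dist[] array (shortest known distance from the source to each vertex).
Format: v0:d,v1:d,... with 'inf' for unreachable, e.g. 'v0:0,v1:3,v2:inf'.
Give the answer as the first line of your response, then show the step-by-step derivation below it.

v0:inf,v1:10,v2:inf,v3:11,v4:0

step 1: dist = v0:inf,v1:10,v2:inf,v3:inf,v4:0
step 2: dist = v0:inf,v1:10,v2:inf,v3:11,v4:0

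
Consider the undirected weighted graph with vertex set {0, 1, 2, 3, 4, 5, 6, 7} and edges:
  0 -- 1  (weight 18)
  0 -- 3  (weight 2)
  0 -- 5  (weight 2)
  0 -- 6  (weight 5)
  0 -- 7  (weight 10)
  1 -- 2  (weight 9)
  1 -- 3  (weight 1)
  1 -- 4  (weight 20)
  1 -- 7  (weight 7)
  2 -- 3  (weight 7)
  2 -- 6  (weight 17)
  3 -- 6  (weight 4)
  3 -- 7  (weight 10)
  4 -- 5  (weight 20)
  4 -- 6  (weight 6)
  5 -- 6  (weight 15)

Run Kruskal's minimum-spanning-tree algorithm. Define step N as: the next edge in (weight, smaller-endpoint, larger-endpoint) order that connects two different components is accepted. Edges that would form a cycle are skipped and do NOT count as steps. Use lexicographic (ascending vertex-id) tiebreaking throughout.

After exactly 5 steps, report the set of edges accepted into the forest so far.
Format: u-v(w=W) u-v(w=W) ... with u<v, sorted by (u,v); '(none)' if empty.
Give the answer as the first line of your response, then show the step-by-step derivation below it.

0-3(w=2) 0-5(w=2) 1-3(w=1) 3-6(w=4) 4-6(w=6)

step 1: add edge 1-3 (w=1); MST = {1-3(w=1)}
step 2: add edge 0-3 (w=2); MST = {0-3(w=2) 1-3(w=1)}
step 3: add edge 0-5 (w=2); MST = {0-3(w=2) 0-5(w=2) 1-3(w=1)}
step 4: add edge 3-6 (w=4); MST = {0-3(w=2) 0-5(w=2) 1-3(w=1) 3-6(w=4)}
step 5: add edge 4-6 (w=6); MST = {0-3(w=2) 0-5(w=2) 1-3(w=1) 3-6(w=4) 4-6(w=6)}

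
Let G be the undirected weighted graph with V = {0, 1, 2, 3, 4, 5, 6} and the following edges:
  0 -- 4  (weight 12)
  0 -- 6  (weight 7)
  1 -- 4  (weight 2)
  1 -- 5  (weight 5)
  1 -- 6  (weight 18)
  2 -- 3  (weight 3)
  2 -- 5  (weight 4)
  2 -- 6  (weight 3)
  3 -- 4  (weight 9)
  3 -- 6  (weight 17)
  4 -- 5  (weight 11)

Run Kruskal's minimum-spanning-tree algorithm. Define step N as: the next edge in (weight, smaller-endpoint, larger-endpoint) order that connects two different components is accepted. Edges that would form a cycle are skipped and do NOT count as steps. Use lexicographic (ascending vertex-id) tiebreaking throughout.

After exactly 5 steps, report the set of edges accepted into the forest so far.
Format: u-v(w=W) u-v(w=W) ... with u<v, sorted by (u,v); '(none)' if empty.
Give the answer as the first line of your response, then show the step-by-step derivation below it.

1-4(w=2) 1-5(w=5) 2-3(w=3) 2-5(w=4) 2-6(w=3)

step 1: add edge 1-4 (w=2); MST = {1-4(w=2)}
step 2: add edge 2-3 (w=3); MST = {1-4(w=2) 2-3(w=3)}
step 3: add edge 2-6 (w=3); MST = {1-4(w=2) 2-3(w=3) 2-6(w=3)}
step 4: add edge 2-5 (w=4); MST = {1-4(w=2) 2-3(w=3) 2-5(w=4) 2-6(w=3)}
step 5: add edge 1-5 (w=5); MST = {1-4(w=2) 1-5(w=5) 2-3(w=3) 2-5(w=4) 2-6(w=3)}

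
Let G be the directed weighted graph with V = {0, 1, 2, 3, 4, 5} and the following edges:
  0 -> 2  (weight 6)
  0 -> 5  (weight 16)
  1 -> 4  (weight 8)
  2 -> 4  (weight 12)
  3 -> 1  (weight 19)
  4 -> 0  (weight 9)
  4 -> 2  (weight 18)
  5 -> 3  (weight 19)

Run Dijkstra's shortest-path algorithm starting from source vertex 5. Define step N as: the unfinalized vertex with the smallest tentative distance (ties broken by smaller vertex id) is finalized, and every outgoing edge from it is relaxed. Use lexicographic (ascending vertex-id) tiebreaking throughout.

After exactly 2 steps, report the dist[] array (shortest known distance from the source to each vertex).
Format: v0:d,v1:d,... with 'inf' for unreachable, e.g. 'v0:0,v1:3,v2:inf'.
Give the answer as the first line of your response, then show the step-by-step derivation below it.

v0:inf,v1:38,v2:inf,v3:19,v4:inf,v5:0

step 1: dist = v0:inf,v1:inf,v2:inf,v3:19,v4:inf,v5:0
step 2: dist = v0:inf,v1:38,v2:inf,v3:19,v4:inf,v5:0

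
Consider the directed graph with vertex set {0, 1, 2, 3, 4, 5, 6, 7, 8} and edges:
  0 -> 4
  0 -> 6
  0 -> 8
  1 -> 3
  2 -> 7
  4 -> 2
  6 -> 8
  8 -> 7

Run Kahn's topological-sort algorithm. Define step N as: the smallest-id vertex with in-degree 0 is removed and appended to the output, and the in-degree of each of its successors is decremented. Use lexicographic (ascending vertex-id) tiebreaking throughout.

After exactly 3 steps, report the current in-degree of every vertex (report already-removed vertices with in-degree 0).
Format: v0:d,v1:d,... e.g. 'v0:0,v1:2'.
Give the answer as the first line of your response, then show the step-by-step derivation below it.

v0:0,v1:0,v2:1,v3:0,v4:0,v5:0,v6:0,v7:2,v8:1

step 1: output 0; order=[0]; indeg=(0,0,1,1,0,0,0,2,1)
step 2: output 1; order=[0,1]; indeg=(0,0,1,0,0,0,0,2,1)
step 3: output 3; order=[0,1,3]; indeg=(0,0,1,0,0,0,0,2,1)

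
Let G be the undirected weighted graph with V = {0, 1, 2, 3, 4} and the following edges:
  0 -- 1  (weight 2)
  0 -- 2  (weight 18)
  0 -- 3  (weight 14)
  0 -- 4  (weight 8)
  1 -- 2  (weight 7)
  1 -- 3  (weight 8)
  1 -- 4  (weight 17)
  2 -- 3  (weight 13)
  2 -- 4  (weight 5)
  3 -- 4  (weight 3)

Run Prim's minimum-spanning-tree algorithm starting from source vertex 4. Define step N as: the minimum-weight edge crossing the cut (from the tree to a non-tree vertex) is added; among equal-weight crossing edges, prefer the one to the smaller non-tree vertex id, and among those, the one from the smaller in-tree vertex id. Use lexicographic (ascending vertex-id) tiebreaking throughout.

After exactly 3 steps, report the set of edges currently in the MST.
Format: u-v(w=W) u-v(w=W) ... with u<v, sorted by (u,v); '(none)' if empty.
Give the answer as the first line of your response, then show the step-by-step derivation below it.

1-2(w=7) 2-4(w=5) 3-4(w=3)

step 1: add edge 3-4 (w=3); MST = {3-4(w=3)}
step 2: add edge 2-4 (w=5); MST = {2-4(w=5) 3-4(w=3)}
step 3: add edge 1-2 (w=7); MST = {1-2(w=7) 2-4(w=5) 3-4(w=3)}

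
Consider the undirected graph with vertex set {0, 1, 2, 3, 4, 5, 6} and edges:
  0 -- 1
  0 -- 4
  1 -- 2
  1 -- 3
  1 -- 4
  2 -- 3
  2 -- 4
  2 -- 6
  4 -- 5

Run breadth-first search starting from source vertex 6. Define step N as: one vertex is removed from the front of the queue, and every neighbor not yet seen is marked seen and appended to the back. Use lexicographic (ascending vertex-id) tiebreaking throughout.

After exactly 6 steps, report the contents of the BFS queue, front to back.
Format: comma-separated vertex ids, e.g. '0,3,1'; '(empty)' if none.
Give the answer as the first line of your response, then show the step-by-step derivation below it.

5

step 1: dequeue 6; queue=[2]; order=6
step 2: dequeue 2; queue=[1,3,4]; order=6,2
step 3: dequeue 1; queue=[3,4,0]; order=6,2,1
step 4: dequeue 3; queue=[4,0]; order=6,2,1,3
step 5: dequeue 4; queue=[0,5]; order=6,2,1,3,4
step 6: dequeue 0; queue=[5]; order=6,2,1,3,4,0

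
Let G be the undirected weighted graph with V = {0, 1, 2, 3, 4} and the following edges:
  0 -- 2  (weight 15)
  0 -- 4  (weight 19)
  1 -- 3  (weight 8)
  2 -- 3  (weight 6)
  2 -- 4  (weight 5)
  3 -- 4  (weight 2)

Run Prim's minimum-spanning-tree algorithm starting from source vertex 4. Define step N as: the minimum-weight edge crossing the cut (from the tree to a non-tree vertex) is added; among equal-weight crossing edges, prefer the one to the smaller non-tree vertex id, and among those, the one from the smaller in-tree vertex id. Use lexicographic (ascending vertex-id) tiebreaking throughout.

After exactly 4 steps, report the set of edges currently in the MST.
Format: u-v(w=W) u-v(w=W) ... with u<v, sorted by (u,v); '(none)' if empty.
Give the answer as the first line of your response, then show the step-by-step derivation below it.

0-2(w=15) 1-3(w=8) 2-4(w=5) 3-4(w=2)

step 1: add edge 3-4 (w=2); MST = {3-4(w=2)}
step 2: add edge 2-4 (w=5); MST = {2-4(w=5) 3-4(w=2)}
step 3: add edge 1-3 (w=8); MST = {1-3(w=8) 2-4(w=5) 3-4(w=2)}
step 4: add edge 0-2 (w=15); MST = {0-2(w=15) 1-3(w=8) 2-4(w=5) 3-4(w=2)}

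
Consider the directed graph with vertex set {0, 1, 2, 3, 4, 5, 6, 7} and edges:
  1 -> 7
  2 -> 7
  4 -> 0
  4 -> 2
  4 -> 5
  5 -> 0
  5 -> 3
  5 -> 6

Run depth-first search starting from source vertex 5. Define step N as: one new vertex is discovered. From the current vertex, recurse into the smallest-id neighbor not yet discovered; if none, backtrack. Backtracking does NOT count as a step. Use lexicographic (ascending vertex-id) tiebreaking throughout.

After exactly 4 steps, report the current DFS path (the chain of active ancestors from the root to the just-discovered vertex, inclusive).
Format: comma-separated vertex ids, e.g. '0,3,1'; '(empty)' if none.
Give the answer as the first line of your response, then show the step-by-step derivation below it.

5,6

step 1: discover 5; path=5; order=5
step 2: discover 0; path=5>0; order=5,0
step 3: discover 3; path=5>3; order=5,0,3
step 4: discover 6; path=5>6; order=5,0,3,6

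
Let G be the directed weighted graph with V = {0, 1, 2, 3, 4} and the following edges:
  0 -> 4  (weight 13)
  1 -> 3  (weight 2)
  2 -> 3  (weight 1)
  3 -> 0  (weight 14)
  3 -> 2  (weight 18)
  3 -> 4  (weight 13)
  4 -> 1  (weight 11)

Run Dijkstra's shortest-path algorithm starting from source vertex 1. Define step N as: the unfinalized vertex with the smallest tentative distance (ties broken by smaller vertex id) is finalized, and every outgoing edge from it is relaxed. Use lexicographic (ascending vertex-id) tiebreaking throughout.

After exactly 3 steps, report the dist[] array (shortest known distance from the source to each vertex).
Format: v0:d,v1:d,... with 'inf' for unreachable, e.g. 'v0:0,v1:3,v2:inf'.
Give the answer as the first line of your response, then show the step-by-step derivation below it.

v0:16,v1:0,v2:20,v3:2,v4:15

step 1: dist = v0:inf,v1:0,v2:inf,v3:2,v4:inf
step 2: dist = v0:16,v1:0,v2:20,v3:2,v4:15
step 3: dist = v0:16,v1:0,v2:20,v3:2,v4:15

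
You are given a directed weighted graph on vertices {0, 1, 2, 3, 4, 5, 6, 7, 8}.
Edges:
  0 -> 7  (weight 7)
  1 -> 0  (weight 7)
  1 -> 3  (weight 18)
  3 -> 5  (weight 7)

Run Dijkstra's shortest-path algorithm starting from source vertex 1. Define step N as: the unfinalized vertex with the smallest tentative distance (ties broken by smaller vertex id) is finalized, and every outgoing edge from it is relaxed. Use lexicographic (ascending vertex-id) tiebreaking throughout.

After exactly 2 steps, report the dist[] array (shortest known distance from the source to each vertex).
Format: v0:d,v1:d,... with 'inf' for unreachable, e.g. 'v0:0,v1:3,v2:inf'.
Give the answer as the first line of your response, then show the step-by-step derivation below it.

v0:7,v1:0,v2:inf,v3:18,v4:inf,v5:inf,v6:inf,v7:14,v8:inf

step 1: dist = v0:7,v1:0,v2:inf,v3:18,v4:inf,v5:inf,v6:inf,v7:inf,v8:inf
step 2: dist = v0:7,v1:0,v2:inf,v3:18,v4:inf,v5:inf,v6:inf,v7:14,v8:inf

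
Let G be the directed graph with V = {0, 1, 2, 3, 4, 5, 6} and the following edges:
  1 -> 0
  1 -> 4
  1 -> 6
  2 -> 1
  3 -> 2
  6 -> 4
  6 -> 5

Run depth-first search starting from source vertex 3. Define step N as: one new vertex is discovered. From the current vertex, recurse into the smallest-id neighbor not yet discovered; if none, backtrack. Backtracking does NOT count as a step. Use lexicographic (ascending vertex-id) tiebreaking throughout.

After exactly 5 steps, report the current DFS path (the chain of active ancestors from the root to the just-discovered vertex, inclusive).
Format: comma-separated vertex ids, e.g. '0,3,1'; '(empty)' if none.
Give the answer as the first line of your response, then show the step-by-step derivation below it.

3,2,1,4

step 1: discover 3; path=3; order=3
step 2: discover 2; path=3>2; order=3,2
step 3: discover 1; path=3>2>1; order=3,2,1
step 4: discover 0; path=3>2>1>0; order=3,2,1,0
step 5: discover 4; path=3>2>1>4; order=3,2,1,0,4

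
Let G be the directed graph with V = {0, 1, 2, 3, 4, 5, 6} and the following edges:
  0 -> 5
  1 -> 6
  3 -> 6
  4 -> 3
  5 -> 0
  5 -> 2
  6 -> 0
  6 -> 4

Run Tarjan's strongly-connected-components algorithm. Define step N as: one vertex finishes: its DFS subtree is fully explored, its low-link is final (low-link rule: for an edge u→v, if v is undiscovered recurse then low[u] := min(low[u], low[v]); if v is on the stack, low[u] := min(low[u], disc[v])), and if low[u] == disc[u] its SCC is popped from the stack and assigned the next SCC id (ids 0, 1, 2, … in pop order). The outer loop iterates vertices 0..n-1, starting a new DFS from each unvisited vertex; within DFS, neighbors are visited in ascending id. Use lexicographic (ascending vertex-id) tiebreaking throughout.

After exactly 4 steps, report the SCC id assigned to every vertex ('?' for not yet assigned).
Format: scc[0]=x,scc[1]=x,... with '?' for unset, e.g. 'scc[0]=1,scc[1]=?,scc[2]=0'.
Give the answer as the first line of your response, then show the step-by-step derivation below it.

scc[0]=1,scc[1]=?,scc[2]=0,scc[3]=?,scc[4]=?,scc[5]=1,scc[6]=?

step 1: low=(low[0]=0,low[1]=?,low[2]=2,low[3]=?,low[4]=?,low[5]=0,low[6]=?); scc=(scc[0]=?,scc[1]=?,scc[2]=0,scc[3]=?,scc[4]=?,scc[5]=?,scc[6]=?)
step 2: low=(low[0]=0,low[1]=?,low[2]=2,low[3]=?,low[4]=?,low[5]=0,low[6]=?); scc=(scc[0]=?,scc[1]=?,scc[2]=0,scc[3]=?,scc[4]=?,scc[5]=?,scc[6]=?)
step 3: low=(low[0]=0,low[1]=?,low[2]=2,low[3]=?,low[4]=?,low[5]=0,low[6]=?); scc=(scc[0]=1,scc[1]=?,scc[2]=0,scc[3]=?,scc[4]=?,scc[5]=1,scc[6]=?)
step 4: low=(low[0]=0,low[1]=3,low[2]=2,low[3]=4,low[4]=5,low[5]=0,low[6]=4); scc=(scc[0]=1,scc[1]=?,scc[2]=0,scc[3]=?,scc[4]=?,scc[5]=1,scc[6]=?)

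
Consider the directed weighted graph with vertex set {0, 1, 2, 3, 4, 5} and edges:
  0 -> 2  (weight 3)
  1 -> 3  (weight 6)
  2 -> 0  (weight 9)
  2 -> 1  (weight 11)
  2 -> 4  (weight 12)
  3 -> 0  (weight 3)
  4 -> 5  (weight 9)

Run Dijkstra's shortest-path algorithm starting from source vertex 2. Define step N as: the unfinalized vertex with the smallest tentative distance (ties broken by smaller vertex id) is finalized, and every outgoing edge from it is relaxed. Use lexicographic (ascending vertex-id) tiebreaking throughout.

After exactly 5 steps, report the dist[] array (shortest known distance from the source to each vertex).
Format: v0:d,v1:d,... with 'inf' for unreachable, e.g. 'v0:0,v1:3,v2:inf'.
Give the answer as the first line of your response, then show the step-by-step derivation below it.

v0:9,v1:11,v2:0,v3:17,v4:12,v5:21

step 1: dist = v0:9,v1:11,v2:0,v3:inf,v4:12,v5:inf
step 2: dist = v0:9,v1:11,v2:0,v3:inf,v4:12,v5:inf
step 3: dist = v0:9,v1:11,v2:0,v3:17,v4:12,v5:inf
step 4: dist = v0:9,v1:11,v2:0,v3:17,v4:12,v5:21
step 5: dist = v0:9,v1:11,v2:0,v3:17,v4:12,v5:21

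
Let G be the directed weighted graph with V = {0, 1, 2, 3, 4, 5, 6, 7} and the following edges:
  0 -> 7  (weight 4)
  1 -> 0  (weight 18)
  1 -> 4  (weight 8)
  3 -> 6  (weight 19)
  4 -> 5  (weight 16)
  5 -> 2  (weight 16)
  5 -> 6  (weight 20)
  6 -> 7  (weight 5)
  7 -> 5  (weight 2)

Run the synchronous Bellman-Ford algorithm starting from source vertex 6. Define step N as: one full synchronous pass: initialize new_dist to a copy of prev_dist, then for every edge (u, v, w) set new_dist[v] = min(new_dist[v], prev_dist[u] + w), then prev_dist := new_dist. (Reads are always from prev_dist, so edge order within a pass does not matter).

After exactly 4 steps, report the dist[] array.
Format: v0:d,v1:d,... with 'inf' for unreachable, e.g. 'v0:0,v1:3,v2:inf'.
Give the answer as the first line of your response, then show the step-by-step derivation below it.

v0:inf,v1:inf,v2:23,v3:inf,v4:inf,v5:7,v6:0,v7:5

step 1: dist = v0:inf,v1:inf,v2:inf,v3:inf,v4:inf,v5:inf,v6:0,v7:5
step 2: dist = v0:inf,v1:inf,v2:inf,v3:inf,v4:inf,v5:7,v6:0,v7:5
step 3: dist = v0:inf,v1:inf,v2:23,v3:inf,v4:inf,v5:7,v6:0,v7:5
step 4: dist = v0:inf,v1:inf,v2:23,v3:inf,v4:inf,v5:7,v6:0,v7:5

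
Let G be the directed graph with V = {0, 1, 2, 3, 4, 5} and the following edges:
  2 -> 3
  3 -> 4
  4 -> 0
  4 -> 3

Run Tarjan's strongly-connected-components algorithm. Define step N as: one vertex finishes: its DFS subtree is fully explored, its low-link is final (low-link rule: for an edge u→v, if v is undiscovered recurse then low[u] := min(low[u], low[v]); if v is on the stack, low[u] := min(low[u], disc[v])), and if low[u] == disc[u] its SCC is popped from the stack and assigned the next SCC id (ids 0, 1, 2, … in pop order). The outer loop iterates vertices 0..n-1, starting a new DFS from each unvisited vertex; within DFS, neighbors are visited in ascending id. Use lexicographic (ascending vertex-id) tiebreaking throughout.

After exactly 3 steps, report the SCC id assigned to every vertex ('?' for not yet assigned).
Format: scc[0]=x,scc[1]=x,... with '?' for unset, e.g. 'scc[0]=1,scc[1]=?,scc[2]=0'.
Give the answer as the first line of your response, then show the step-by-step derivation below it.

scc[0]=0,scc[1]=1,scc[2]=?,scc[3]=?,scc[4]=?,scc[5]=?

step 1: low=(low[0]=0,low[1]=?,low[2]=?,low[3]=?,low[4]=?,low[5]=?); scc=(scc[0]=0,scc[1]=?,scc[2]=?,scc[3]=?,scc[4]=?,scc[5]=?)
step 2: low=(low[0]=0,low[1]=1,low[2]=?,low[3]=?,low[4]=?,low[5]=?); scc=(scc[0]=0,scc[1]=1,scc[2]=?,scc[3]=?,scc[4]=?,scc[5]=?)
step 3: low=(low[0]=0,low[1]=1,low[2]=2,low[3]=3,low[4]=3,low[5]=?); scc=(scc[0]=0,scc[1]=1,scc[2]=?,scc[3]=?,scc[4]=?,scc[5]=?)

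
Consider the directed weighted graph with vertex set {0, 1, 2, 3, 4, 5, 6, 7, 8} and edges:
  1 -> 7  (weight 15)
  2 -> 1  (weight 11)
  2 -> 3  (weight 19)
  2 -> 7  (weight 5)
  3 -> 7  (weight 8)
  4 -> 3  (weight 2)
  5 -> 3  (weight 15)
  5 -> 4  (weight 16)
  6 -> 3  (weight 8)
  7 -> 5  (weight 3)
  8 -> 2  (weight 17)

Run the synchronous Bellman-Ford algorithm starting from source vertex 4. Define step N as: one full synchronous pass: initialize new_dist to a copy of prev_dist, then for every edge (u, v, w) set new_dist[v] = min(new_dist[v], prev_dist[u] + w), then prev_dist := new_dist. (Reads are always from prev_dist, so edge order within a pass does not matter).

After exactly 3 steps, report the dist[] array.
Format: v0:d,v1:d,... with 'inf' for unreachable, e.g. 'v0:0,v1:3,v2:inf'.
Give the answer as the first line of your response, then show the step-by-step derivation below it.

v0:inf,v1:inf,v2:inf,v3:2,v4:0,v5:13,v6:inf,v7:10,v8:inf

step 1: dist = v0:inf,v1:inf,v2:inf,v3:2,v4:0,v5:inf,v6:inf,v7:inf,v8:inf
step 2: dist = v0:inf,v1:inf,v2:inf,v3:2,v4:0,v5:inf,v6:inf,v7:10,v8:inf
step 3: dist = v0:inf,v1:inf,v2:inf,v3:2,v4:0,v5:13,v6:inf,v7:10,v8:inf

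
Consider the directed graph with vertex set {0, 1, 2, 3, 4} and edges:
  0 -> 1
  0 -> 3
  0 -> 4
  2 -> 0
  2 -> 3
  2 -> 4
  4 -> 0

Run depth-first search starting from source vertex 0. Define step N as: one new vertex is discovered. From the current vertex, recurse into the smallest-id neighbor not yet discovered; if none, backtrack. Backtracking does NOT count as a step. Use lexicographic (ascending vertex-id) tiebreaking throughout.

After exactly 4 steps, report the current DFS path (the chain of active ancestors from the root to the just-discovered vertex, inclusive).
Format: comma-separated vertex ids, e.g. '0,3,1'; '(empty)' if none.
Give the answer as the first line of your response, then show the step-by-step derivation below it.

0,4

step 1: discover 0; path=0; order=0
step 2: discover 1; path=0>1; order=0,1
step 3: discover 3; path=0>3; order=0,1,3
step 4: discover 4; path=0>4; order=0,1,3,4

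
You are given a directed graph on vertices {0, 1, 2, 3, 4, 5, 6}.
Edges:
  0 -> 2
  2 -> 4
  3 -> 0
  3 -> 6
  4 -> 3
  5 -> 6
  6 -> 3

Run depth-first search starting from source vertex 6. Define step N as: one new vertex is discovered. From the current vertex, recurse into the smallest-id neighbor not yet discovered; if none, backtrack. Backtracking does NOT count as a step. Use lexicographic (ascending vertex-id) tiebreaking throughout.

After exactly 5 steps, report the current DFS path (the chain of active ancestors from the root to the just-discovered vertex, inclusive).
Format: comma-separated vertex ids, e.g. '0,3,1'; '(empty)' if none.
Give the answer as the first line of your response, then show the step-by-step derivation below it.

6,3,0,2,4

step 1: discover 6; path=6; order=6
step 2: discover 3; path=6>3; order=6,3
step 3: discover 0; path=6>3>0; order=6,3,0
step 4: discover 2; path=6>3>0>2; order=6,3,0,2
step 5: discover 4; path=6>3>0>2>4; order=6,3,0,2,4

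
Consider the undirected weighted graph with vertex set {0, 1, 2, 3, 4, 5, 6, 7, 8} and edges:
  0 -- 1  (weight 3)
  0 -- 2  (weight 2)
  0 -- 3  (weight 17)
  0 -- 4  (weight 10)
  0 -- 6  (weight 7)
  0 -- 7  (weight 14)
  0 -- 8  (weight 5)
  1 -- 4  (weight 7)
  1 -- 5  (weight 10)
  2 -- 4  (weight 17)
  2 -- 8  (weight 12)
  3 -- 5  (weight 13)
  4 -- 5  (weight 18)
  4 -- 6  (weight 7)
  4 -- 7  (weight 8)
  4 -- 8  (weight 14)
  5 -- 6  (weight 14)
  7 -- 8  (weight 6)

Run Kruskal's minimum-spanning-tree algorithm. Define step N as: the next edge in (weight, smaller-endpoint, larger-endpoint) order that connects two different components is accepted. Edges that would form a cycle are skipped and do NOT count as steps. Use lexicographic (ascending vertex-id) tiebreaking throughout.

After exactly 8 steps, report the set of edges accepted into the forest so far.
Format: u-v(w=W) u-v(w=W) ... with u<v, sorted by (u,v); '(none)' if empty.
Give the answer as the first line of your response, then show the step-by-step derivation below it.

0-1(w=3) 0-2(w=2) 0-6(w=7) 0-8(w=5) 1-4(w=7) 1-5(w=10) 3-5(w=13) 7-8(w=6)

step 1: add edge 0-2 (w=2); MST = {0-2(w=2)}
step 2: add edge 0-1 (w=3); MST = {0-1(w=3) 0-2(w=2)}
step 3: add edge 0-8 (w=5); MST = {0-1(w=3) 0-2(w=2) 0-8(w=5)}
step 4: add edge 7-8 (w=6); MST = {0-1(w=3) 0-2(w=2) 0-8(w=5) 7-8(w=6)}
step 5: add edge 0-6 (w=7); MST = {0-1(w=3) 0-2(w=2) 0-6(w=7) 0-8(w=5) 7-8(w=6)}
step 6: add edge 1-4 (w=7); MST = {0-1(w=3) 0-2(w=2) 0-6(w=7) 0-8(w=5) 1-4(w=7) 7-8(w=6)}
step 7: add edge 1-5 (w=10); MST = {0-1(w=3) 0-2(w=2) 0-6(w=7) 0-8(w=5) 1-4(w=7) 1-5(w=10) 7-8(w=6)}
step 8: add edge 3-5 (w=13); MST = {0-1(w=3) 0-2(w=2) 0-6(w=7) 0-8(w=5) 1-4(w=7) 1-5(w=10) 3-5(w=13) 7-8(w=6)}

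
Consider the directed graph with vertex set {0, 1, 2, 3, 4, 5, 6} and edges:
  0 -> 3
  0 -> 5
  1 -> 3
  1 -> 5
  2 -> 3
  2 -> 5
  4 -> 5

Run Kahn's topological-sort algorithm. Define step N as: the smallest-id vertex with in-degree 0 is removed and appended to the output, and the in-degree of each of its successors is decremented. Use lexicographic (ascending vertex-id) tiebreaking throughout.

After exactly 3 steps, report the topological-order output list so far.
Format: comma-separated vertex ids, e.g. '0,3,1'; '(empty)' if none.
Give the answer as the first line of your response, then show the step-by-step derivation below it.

0,1,2

step 1: output 0; order=[0]; indeg=(0,0,0,2,0,3,0)
step 2: output 1; order=[0,1]; indeg=(0,0,0,1,0,2,0)
step 3: output 2; order=[0,1,2]; indeg=(0,0,0,0,0,1,0)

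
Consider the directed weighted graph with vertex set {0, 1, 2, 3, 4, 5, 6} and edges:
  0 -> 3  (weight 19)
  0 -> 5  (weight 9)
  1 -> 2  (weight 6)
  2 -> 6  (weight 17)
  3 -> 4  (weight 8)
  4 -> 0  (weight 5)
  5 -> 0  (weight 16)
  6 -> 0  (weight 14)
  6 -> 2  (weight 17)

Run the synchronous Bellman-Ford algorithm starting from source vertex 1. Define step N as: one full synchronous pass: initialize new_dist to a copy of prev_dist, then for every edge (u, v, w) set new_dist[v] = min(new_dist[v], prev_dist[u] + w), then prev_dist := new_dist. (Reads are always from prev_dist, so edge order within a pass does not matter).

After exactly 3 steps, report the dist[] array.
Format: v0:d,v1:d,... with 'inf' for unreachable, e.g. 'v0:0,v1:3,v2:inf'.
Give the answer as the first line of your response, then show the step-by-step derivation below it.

v0:37,v1:0,v2:6,v3:inf,v4:inf,v5:inf,v6:23

step 1: dist = v0:inf,v1:0,v2:6,v3:inf,v4:inf,v5:inf,v6:inf
step 2: dist = v0:inf,v1:0,v2:6,v3:inf,v4:inf,v5:inf,v6:23
step 3: dist = v0:37,v1:0,v2:6,v3:inf,v4:inf,v5:inf,v6:23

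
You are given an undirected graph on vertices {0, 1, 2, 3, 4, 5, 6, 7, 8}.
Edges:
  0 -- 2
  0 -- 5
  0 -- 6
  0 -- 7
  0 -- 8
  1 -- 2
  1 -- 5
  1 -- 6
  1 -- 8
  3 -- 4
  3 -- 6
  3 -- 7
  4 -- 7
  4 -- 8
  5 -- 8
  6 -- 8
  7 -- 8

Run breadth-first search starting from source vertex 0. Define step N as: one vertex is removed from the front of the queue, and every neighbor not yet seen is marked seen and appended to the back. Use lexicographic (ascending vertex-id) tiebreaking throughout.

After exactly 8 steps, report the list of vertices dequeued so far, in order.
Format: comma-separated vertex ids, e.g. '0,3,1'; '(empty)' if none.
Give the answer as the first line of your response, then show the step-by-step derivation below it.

0,2,5,6,7,8,1,3

step 1: dequeue 0; queue=[2,5,6,7,8]; order=0
step 2: dequeue 2; queue=[5,6,7,8,1]; order=0,2
step 3: dequeue 5; queue=[6,7,8,1]; order=0,2,5
step 4: dequeue 6; queue=[7,8,1,3]; order=0,2,5,6
step 5: dequeue 7; queue=[8,1,3,4]; order=0,2,5,6,7
step 6: dequeue 8; queue=[1,3,4]; order=0,2,5,6,7,8
step 7: dequeue 1; queue=[3,4]; order=0,2,5,6,7,8,1
step 8: dequeue 3; queue=[4]; order=0,2,5,6,7,8,1,3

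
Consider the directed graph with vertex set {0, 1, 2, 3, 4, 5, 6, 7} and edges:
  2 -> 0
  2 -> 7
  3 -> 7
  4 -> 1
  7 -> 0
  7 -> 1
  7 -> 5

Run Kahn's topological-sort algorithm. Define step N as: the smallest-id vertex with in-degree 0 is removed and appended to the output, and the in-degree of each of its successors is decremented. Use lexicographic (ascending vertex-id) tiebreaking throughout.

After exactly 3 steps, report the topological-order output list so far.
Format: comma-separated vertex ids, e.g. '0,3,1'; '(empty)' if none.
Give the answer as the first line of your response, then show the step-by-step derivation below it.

2,3,4

step 1: output 2; order=[2]; indeg=(1,2,0,0,0,1,0,1)
step 2: output 3; order=[2,3]; indeg=(1,2,0,0,0,1,0,0)
step 3: output 4; order=[2,3,4]; indeg=(1,1,0,0,0,1,0,0)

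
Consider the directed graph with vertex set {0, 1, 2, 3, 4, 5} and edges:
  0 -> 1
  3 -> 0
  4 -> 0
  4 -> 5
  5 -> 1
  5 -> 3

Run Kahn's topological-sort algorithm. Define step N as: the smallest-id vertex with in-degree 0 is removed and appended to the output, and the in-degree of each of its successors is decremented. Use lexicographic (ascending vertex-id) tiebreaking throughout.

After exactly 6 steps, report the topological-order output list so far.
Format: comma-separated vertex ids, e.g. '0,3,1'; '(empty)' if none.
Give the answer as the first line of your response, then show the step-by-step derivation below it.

2,4,5,3,0,1

step 1: output 2; order=[2]; indeg=(2,2,0,1,0,1)
step 2: output 4; order=[2,4]; indeg=(1,2,0,1,0,0)
step 3: output 5; order=[2,4,5]; indeg=(1,1,0,0,0,0)
step 4: output 3; order=[2,4,5,3]; indeg=(0,1,0,0,0,0)
step 5: output 0; order=[2,4,5,3,0]; indeg=(0,0,0,0,0,0)
step 6: output 1; order=[2,4,5,3,0,1]; indeg=(0,0,0,0,0,0)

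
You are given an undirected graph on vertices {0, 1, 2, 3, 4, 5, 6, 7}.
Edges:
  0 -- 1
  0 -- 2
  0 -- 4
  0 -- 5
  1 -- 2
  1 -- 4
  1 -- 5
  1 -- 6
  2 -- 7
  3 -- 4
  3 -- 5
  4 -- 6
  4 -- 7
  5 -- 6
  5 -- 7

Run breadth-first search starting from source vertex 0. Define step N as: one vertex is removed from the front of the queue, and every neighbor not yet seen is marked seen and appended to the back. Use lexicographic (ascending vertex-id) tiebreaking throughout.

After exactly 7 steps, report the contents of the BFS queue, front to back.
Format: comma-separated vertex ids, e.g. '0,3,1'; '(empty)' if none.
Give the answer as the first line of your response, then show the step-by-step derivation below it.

3

step 1: dequeue 0; queue=[1,2,4,5]; order=0
step 2: dequeue 1; queue=[2,4,5,6]; order=0,1
step 3: dequeue 2; queue=[4,5,6,7]; order=0,1,2
step 4: dequeue 4; queue=[5,6,7,3]; order=0,1,2,4
step 5: dequeue 5; queue=[6,7,3]; order=0,1,2,4,5
step 6: dequeue 6; queue=[7,3]; order=0,1,2,4,5,6
step 7: dequeue 7; queue=[3]; order=0,1,2,4,5,6,7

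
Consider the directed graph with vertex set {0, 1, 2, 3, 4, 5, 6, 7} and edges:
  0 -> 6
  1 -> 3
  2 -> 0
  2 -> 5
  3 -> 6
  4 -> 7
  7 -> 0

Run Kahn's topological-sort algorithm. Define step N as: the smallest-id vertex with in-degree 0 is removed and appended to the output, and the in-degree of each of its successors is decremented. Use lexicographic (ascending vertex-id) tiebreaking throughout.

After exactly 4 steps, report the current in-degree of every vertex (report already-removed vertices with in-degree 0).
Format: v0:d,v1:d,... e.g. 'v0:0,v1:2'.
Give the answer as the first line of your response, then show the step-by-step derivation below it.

v0:1,v1:0,v2:0,v3:0,v4:0,v5:0,v6:1,v7:0

step 1: output 1; order=[1]; indeg=(2,0,0,0,0,1,2,1)
step 2: output 2; order=[1,2]; indeg=(1,0,0,0,0,0,2,1)
step 3: output 3; order=[1,2,3]; indeg=(1,0,0,0,0,0,1,1)
step 4: output 4; order=[1,2,3,4]; indeg=(1,0,0,0,0,0,1,0)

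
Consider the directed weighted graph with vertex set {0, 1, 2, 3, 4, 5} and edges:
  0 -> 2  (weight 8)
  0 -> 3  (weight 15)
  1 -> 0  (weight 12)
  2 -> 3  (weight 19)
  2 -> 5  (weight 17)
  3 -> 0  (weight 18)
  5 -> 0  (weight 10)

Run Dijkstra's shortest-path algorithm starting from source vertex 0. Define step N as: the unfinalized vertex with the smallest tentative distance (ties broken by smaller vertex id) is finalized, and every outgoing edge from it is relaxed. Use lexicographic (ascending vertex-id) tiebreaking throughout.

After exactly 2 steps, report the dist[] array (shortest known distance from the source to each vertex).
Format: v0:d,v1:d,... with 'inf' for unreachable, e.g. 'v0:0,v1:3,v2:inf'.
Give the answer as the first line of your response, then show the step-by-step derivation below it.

v0:0,v1:inf,v2:8,v3:15,v4:inf,v5:25

step 1: dist = v0:0,v1:inf,v2:8,v3:15,v4:inf,v5:inf
step 2: dist = v0:0,v1:inf,v2:8,v3:15,v4:inf,v5:25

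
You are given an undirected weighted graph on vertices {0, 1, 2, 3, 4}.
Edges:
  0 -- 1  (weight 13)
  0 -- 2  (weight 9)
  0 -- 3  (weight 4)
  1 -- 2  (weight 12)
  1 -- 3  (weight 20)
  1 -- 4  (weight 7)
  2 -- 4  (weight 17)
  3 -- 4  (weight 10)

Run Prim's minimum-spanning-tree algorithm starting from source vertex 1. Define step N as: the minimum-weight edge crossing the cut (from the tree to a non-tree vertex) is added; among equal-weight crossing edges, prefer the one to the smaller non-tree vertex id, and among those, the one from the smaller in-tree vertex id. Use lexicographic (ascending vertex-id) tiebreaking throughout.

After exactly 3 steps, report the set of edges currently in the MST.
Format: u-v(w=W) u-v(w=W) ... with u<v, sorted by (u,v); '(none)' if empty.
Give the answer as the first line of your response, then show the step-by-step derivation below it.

0-3(w=4) 1-4(w=7) 3-4(w=10)

step 1: add edge 1-4 (w=7); MST = {1-4(w=7)}
step 2: add edge 3-4 (w=10); MST = {1-4(w=7) 3-4(w=10)}
step 3: add edge 0-3 (w=4); MST = {0-3(w=4) 1-4(w=7) 3-4(w=10)}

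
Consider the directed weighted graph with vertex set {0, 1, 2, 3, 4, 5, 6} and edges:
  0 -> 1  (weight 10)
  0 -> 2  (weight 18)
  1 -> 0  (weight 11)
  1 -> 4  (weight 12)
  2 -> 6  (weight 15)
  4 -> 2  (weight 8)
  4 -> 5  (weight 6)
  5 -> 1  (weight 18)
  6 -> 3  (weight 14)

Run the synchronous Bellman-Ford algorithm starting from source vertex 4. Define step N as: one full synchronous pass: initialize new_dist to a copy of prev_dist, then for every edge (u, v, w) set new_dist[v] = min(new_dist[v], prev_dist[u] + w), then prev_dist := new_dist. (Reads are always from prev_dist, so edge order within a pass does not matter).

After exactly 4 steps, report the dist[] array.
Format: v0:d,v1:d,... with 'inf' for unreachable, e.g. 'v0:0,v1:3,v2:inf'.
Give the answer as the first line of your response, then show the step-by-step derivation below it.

v0:35,v1:24,v2:8,v3:37,v4:0,v5:6,v6:23

step 1: dist = v0:inf,v1:inf,v2:8,v3:inf,v4:0,v5:6,v6:inf
step 2: dist = v0:inf,v1:24,v2:8,v3:inf,v4:0,v5:6,v6:23
step 3: dist = v0:35,v1:24,v2:8,v3:37,v4:0,v5:6,v6:23
step 4: dist = v0:35,v1:24,v2:8,v3:37,v4:0,v5:6,v6:23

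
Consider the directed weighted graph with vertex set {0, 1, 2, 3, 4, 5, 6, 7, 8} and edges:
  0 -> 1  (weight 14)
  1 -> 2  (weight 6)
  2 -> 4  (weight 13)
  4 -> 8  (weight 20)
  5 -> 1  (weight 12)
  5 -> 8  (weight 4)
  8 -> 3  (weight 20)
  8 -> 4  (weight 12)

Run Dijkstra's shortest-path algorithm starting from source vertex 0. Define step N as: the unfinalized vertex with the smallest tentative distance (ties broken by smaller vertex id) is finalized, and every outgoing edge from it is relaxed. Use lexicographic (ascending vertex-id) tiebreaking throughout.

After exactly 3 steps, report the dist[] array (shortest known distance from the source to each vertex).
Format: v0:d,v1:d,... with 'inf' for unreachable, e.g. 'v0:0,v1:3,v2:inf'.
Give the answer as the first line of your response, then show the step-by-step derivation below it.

v0:0,v1:14,v2:20,v3:inf,v4:33,v5:inf,v6:inf,v7:inf,v8:inf

step 1: dist = v0:0,v1:14,v2:inf,v3:inf,v4:inf,v5:inf,v6:inf,v7:inf,v8:inf
step 2: dist = v0:0,v1:14,v2:20,v3:inf,v4:inf,v5:inf,v6:inf,v7:inf,v8:inf
step 3: dist = v0:0,v1:14,v2:20,v3:inf,v4:33,v5:inf,v6:inf,v7:inf,v8:inf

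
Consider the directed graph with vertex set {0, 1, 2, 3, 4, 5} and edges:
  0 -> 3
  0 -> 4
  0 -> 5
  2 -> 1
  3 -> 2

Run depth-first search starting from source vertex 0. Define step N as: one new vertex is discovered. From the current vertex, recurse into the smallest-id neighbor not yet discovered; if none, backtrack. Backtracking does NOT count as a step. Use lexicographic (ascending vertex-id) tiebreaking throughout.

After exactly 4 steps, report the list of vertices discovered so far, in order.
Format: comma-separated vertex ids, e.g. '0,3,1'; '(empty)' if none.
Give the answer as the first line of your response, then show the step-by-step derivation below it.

0,3,2,1

step 1: discover 0; path=0; order=0
step 2: discover 3; path=0>3; order=0,3
step 3: discover 2; path=0>3>2; order=0,3,2
step 4: discover 1; path=0>3>2>1; order=0,3,2,1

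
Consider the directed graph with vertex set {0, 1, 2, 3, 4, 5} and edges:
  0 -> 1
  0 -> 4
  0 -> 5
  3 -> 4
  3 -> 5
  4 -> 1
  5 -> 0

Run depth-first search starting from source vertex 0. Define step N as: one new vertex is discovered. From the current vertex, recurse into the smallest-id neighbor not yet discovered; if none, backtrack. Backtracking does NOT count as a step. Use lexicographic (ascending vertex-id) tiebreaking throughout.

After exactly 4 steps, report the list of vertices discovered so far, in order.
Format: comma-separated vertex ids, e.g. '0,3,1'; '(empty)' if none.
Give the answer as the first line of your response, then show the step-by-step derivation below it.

0,1,4,5

step 1: discover 0; path=0; order=0
step 2: discover 1; path=0>1; order=0,1
step 3: discover 4; path=0>4; order=0,1,4
step 4: discover 5; path=0>5; order=0,1,4,5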